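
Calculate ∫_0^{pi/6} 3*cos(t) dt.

An antiderivative is F(t) = 3*sin(t).
Then F(pi/6) - F(0) = (3/2) - (0) = 3/2.

3/2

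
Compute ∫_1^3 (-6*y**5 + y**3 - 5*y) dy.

By the power rule, an antiderivative is F(y) = -y**6 + y**4/4 - 5*y**2/2.
Then F(3) - F(1) = (-2925/4) - (-13/4) = -728.

-728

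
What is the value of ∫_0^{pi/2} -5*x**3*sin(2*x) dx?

Integrate by parts 3 times (u = x^3, dv = -5*sin(2*x) dx).
An antiderivative is F(x) = 5*x**3*cos(2*x)/2 - 15*x**2*sin(2*x)/4 - 15*x*cos(2*x)/4 + 15*sin(2*x)/8.
Then F(pi/2) - F(0) = (5*pi*(6 - pi**2)/16) - (0) = 5*pi*(6 - pi**2)/16.

5*pi*(6 - pi**2)/16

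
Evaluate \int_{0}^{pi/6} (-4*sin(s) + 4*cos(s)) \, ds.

An antiderivative is F(s) = 4*sin(s) + 4*cos(s).
Then F(pi/6) - F(0) = (2 + 2*sqrt(3)) - (4) = -2 + 2*sqrt(3).

-2 + 2*sqrt(3)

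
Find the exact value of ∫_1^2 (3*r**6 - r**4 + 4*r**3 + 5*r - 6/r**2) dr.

4741/70

By the power rule, an antiderivative is F(r) = 3*r**7/7 - r**5/5 + r**4 + 5*r**2/2 + 6/r.
Then F(2) - F(1) = (2711/35) - (681/70) = 4741/70.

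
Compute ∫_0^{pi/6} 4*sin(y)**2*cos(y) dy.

1/6

Let u = sin(y), so du = cos(y) dy. When y = 0, u = 0; when y = pi/6, u = 1/2.
The integral becomes 4·∫ u**2 du from 0 to 1/2, with antiderivative 4*u**3/3.
Back in y: F(y) = 4*sin(y)**3/3.
Then F(pi/6) - F(0) = (1/6) - (0) = 1/6.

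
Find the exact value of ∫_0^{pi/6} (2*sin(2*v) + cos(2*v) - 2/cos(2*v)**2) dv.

1/2 - 3*sqrt(3)/4

An antiderivative is F(v) = sin(2*v)/2 - cos(2*v) - tan(2*v).
Then F(pi/6) - F(0) = (-3*sqrt(3)/4 - 1/2) - (-1) = 1/2 - 3*sqrt(3)/4.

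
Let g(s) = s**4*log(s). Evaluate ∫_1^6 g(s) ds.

Integrate by parts once (u = ln s, dv = s**4 ds).
An antiderivative is F(s) = s**5*(5*log(s) - 1)/25.
Then F(6) - F(1) = (-7776/25 + 7776*log(6)/5) - (-1/25) = -311 + 7776*log(6)/5.

-311 + 7776*log(6)/5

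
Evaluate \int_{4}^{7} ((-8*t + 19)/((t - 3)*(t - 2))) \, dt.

-7*log(2) - 3*log(5)

Factor the denominator: t**2 - 5*t + 6 = (t - 2)(t - 3).
Partial fractions: (-8*t + 19)/((t - 3)*(t - 2)) = -3/(t - 2) - 5/(t - 3).
An antiderivative is F(t) = -5*log(t - 3) - 3*log(t - 2).
Then F(7) - F(4) = (-10*log(2) - 3*log(5)) - (-log(8)) = -7*log(2) - 3*log(5).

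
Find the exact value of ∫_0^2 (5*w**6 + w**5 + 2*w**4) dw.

12064/105

By the power rule, an antiderivative is F(w) = 5*w**7/7 + w**6/6 + 2*w**5/5.
Then F(2) - F(0) = (12064/105) - (0) = 12064/105.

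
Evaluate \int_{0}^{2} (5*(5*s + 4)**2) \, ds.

Let u = 5*s + 4, so du = 5 ds. When s = 0, u = 4; when s = 2, u = 14.
The integral becomes ∫ u**2 du from 4 to 14, with antiderivative u**3/3.
Back in s: F(s) = (5*s + 4)**3/3.
Then F(2) - F(0) = (2744/3) - (64/3) = 2680/3.

2680/3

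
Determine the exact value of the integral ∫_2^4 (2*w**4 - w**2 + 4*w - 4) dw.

By the power rule, an antiderivative is F(w) = 2*w**5/5 - w**3/3 + 2*w**2 - 4*w.
Then F(4) - F(2) = (6064/15) - (152/15) = 5912/15.

5912/15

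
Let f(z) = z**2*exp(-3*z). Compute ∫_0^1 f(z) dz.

Integrate by parts twice (u = z^2, dv = exp(-3*z) dz).
An antiderivative is F(z) = (-9*z**2 - 6*z - 2)*exp(-3*z)/27.
Then F(1) - F(0) = (-17*exp(-3)/27) - (-2/27) = 2/27 - 17*exp(-3)/27.

2/27 - 17*exp(-3)/27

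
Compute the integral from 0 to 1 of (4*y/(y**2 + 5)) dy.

log(36/25)

Let u = y**2 + 5, so du = 2*y dy. When y = 0, u = 5; when y = 1, u = 6.
The integral becomes 2·∫ 1/u du from 5 to 6, with antiderivative 2*log(u).
Back in y: F(y) = 2*log(y**2 + 5).
Then F(1) - F(0) = (log(36)) - (log(25)) = log(36/25).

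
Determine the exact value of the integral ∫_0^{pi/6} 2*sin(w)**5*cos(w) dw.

1/192

Let u = sin(w), so du = cos(w) dw. When w = 0, u = 0; when w = pi/6, u = 1/2.
The integral becomes 2·∫ u**5 du from 0 to 1/2, with antiderivative u**6/3.
Back in w: F(w) = sin(w)**6/3.
Then F(pi/6) - F(0) = (1/192) - (0) = 1/192.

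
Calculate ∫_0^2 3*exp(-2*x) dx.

3/2 - 3*exp(-4)/2

An antiderivative is F(x) = -3*exp(-2*x)/2.
Then F(2) - F(0) = (-3*exp(-4)/2) - (-3/2) = 3/2 - 3*exp(-4)/2.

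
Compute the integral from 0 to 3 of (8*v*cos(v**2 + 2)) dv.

4*sin(11) - 4*sin(2)

Let u = v**2 + 2, so du = 2*v dv. When v = 0, u = 2; when v = 3, u = 11.
The integral becomes 4·∫ cos(u) du from 2 to 11, with antiderivative 4*sin(u).
Back in v: F(v) = 4*sin(v**2 + 2).
Then F(3) - F(0) = (4*sin(11)) - (4*sin(2)) = 4*sin(11) - 4*sin(2).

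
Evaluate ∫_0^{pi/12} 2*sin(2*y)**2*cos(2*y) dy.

1/24

Let u = sin(2*y), so du = 2*cos(2*y) dy. When y = 0, u = 0; when y = pi/12, u = 1/2.
The integral becomes ∫ u**2 du from 0 to 1/2, with antiderivative u**3/3.
Back in y: F(y) = sin(2*y)**3/3.
Then F(pi/12) - F(0) = (1/24) - (0) = 1/24.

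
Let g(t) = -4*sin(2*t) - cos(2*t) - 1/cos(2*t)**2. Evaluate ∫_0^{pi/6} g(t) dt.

-3*sqrt(3)/4 - 1

An antiderivative is F(t) = -sin(2*t)/2 + 2*cos(2*t) - tan(2*t)/2.
Then F(pi/6) - F(0) = (1 - 3*sqrt(3)/4) - (2) = -3*sqrt(3)/4 - 1.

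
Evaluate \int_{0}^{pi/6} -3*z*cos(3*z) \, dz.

1/3 - pi/6

Integrate by parts once (u = z, dv = -3*cos(3*z) dz).
An antiderivative is F(z) = -z*sin(3*z) - cos(3*z)/3.
Then F(pi/6) - F(0) = (-pi/6) - (-1/3) = 1/3 - pi/6.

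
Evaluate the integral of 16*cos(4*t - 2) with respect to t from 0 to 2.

Let u = 4*t - 2, so du = 4 dt. When t = 0, u = -2; when t = 2, u = 6.
The integral becomes 4·∫ cos(u) du from -2 to 6, with antiderivative 4*sin(u).
Back in t: F(t) = 4*sin(4*t - 2).
Then F(2) - F(0) = (4*sin(6)) - (-4*sin(2)) = 4*sin(6) + 4*sin(2).

4*sin(6) + 4*sin(2)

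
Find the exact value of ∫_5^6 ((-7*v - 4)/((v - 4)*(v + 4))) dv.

Factor the denominator: v**2 - 16 = (v + 4)(v - 4).
Partial fractions: (-7*v - 4)/((v - 4)*(v + 4)) = -3/(v + 4) - 4/(v - 4).
An antiderivative is F(v) = -4*log(v - 4) - 3*log(v + 4).
Then F(6) - F(5) = (-7*log(2) - 3*log(5)) - (-6*log(3)) = -7*log(2) - 3*log(5) + 6*log(3).

-7*log(2) - 3*log(5) + 6*log(3)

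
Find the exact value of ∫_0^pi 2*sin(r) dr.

4

An antiderivative is F(r) = -2*cos(r).
Then F(pi) - F(0) = (2) - (-2) = 4.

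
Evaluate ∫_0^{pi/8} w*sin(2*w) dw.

Integrate by parts once (u = w, dv = sin(2*w) dw).
An antiderivative is F(w) = -w*cos(2*w)/2 + sin(2*w)/4.
Then F(pi/8) - F(0) = (sqrt(2)*(4 - pi)/32) - (0) = sqrt(2)*(4 - pi)/32.

sqrt(2)*(4 - pi)/32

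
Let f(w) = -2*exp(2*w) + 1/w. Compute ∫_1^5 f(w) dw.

An antiderivative is F(w) = -exp(2*w) + log(w).
Then F(5) - F(1) = (-exp(10) + log(5)) - (-exp(2)) = -exp(10) + log(5) + exp(2).

-exp(10) + log(5) + exp(2)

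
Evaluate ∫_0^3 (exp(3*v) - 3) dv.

-28/3 + exp(9)/3

An antiderivative is F(v) = exp(3*v)/3 - 3*v.
Then F(3) - F(0) = (-9 + exp(9)/3) - (1/3) = -28/3 + exp(9)/3.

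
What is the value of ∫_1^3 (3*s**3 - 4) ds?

By the power rule, an antiderivative is F(s) = 3*s**4/4 - 4*s.
Then F(3) - F(1) = (195/4) - (-13/4) = 52.

52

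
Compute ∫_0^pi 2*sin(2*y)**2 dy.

pi

Use the identity sin^2(2*y) = (1 - cos(4*y))/2.
An antiderivative is F(y) = y - sin(4*y)/4.
Then F(pi) - F(0) = (pi) - (0) = pi.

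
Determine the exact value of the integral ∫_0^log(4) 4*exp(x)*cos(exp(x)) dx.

Let u = exp(x), so du = exp(x) dx. When x = 0, u = 1; when x = log(4), u = 4.
The integral becomes 4·∫ cos(u) du from 1 to 4, with antiderivative 4*sin(u).
Back in x: F(x) = 4*sin(exp(x)).
Then F(log(4)) - F(0) = (4*sin(4)) - (4*sin(1)) = -4*sin(1) + 4*sin(4).

-4*sin(1) + 4*sin(4)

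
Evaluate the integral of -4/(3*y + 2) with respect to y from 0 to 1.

-4*log(5)/3 + 4*log(2)/3

An antiderivative is F(y) = -4*log(3*y + 2)/3.
Then F(1) - F(0) = (-4*log(5)/3) - (-4*log(2)/3) = -4*log(5)/3 + 4*log(2)/3.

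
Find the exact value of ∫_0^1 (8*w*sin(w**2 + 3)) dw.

Let u = w**2 + 3, so du = 2*w dw. When w = 0, u = 3; when w = 1, u = 4.
The integral becomes 4·∫ sin(u) du from 3 to 4, with antiderivative -4*cos(u).
Back in w: F(w) = -4*cos(w**2 + 3).
Then F(1) - F(0) = (-4*cos(4)) - (-4*cos(3)) = 4*cos(3) - 4*cos(4).

4*cos(3) - 4*cos(4)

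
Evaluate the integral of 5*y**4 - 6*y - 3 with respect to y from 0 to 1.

-5

By the power rule, an antiderivative is F(y) = y**5 - 3*y**2 - 3*y.
Then F(1) - F(0) = (-5) - (0) = -5.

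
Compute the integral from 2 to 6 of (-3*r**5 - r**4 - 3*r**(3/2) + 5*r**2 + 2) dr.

-367352/15 - 216*sqrt(6)/5 + 24*sqrt(2)/5

By the power rule, an antiderivative is F(r) = -r**6/2 - 6*r**(5/2)/5 - r**5/5 + 5*r**3/3 + 2*r.
Then F(6) - F(2) = (-122556/5 - 216*sqrt(6)/5) - (-316/15 - 24*sqrt(2)/5) = -367352/15 - 216*sqrt(6)/5 + 24*sqrt(2)/5.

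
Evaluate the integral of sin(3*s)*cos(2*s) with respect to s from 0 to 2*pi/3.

9/10

Use the identity sin(3*s)cos(2*s) = [sin(5*s) + sin(s)]/2.
An antiderivative is F(s) = -cos(s)/2 - cos(5*s)/10.
Then F(2*pi/3) - F(0) = (3/10) - (-3/5) = 9/10.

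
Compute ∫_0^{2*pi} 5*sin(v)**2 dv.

Use the identity sin^2(v) = (1 - cos(2*v))/2.
An antiderivative is F(v) = 5*v/2 - 5*sin(2*v)/4.
Then F(2*pi) - F(0) = (5*pi) - (0) = 5*pi.

5*pi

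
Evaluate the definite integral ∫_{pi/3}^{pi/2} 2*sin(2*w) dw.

1/2

An antiderivative is F(w) = -cos(2*w).
Then F(pi/2) - F(pi/3) = (1) - (1/2) = 1/2.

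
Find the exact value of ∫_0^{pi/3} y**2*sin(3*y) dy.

Integrate by parts twice (u = y^2, dv = sin(3*y) dy).
An antiderivative is F(y) = -y**2*cos(3*y)/3 + 2*y*sin(3*y)/9 + 2*cos(3*y)/27.
Then F(pi/3) - F(0) = (-2/27 + pi**2/27) - (2/27) = -4/27 + pi**2/27.

-4/27 + pi**2/27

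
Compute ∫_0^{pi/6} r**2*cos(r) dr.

Integrate by parts twice (u = r^2, dv = cos(r) dr).
An antiderivative is F(r) = r**2*sin(r) + 2*r*cos(r) - 2*sin(r).
Then F(pi/6) - F(0) = (-1 + pi**2/72 + sqrt(3)*pi/6) - (0) = -1 + pi**2/72 + sqrt(3)*pi/6.

-1 + pi**2/72 + sqrt(3)*pi/6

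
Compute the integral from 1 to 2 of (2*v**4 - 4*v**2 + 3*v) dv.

By the power rule, an antiderivative is F(v) = 2*v**5/5 - 4*v**3/3 + 3*v**2/2.
Then F(2) - F(1) = (122/15) - (17/30) = 227/30.

227/30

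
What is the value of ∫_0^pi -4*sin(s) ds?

An antiderivative is F(s) = 4*cos(s).
Then F(pi) - F(0) = (-4) - (4) = -8.

-8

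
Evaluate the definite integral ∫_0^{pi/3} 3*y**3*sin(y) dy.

Integrate by parts 3 times (u = y^3, dv = 3*sin(y) dy).
An antiderivative is F(y) = -3*y**3*cos(y) + 9*y**2*sin(y) + 18*y*cos(y) - 18*sin(y).
Then F(pi/3) - F(0) = (-9*sqrt(3) - pi**3/18 + sqrt(3)*pi**2/2 + 3*pi) - (0) = -9*sqrt(3) - pi**3/18 + sqrt(3)*pi**2/2 + 3*pi.

-9*sqrt(3) - pi**3/18 + sqrt(3)*pi**2/2 + 3*pi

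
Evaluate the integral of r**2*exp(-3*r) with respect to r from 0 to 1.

2/27 - 17*exp(-3)/27

Integrate by parts twice (u = r^2, dv = exp(-3*r) dr).
An antiderivative is F(r) = (-9*r**2 - 6*r - 2)*exp(-3*r)/27.
Then F(1) - F(0) = (-17*exp(-3)/27) - (-2/27) = 2/27 - 17*exp(-3)/27.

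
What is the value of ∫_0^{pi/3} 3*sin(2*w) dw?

An antiderivative is F(w) = -3*cos(2*w)/2.
Then F(pi/3) - F(0) = (3/4) - (-3/2) = 9/4.

9/4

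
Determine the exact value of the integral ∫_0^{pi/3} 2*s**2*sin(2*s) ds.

-3/4 + pi**2/18 + sqrt(3)*pi/6

Integrate by parts twice (u = s^2, dv = 2*sin(2*s) ds).
An antiderivative is F(s) = -s**2*cos(2*s) + s*sin(2*s) + cos(2*s)/2.
Then F(pi/3) - F(0) = (-1/4 + pi**2/18 + sqrt(3)*pi/6) - (1/2) = -3/4 + pi**2/18 + sqrt(3)*pi/6.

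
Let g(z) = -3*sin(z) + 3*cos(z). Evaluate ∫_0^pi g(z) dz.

-6

An antiderivative is F(z) = 3*sin(z) + 3*cos(z).
Then F(pi) - F(0) = (-3) - (3) = -6.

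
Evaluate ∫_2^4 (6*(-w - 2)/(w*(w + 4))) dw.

Factor the denominator: w**2 + 4*w = (w + 4)w.
Partial fractions: 6*(-w - 2)/(w*(w + 4)) = -3/(w + 4) - 3/w.
An antiderivative is F(w) = -3*log(w) - 3*log(w + 4).
Then F(4) - F(2) = (-15*log(2)) - (-6*log(2) - 3*log(3)) = -9*log(2) + 3*log(3).

-9*log(2) + 3*log(3)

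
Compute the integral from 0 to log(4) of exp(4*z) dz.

255/4

Let u = exp(z), so du = exp(z) dz. When z = 0, u = 1; when z = log(4), u = 4.
The integral becomes ∫ u**3 du from 1 to 4, with antiderivative u**4/4.
Back in z: F(z) = exp(4*z)/4.
Then F(log(4)) - F(0) = (64) - (1/4) = 255/4.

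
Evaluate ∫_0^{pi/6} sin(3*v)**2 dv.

pi/12

Use the identity sin^2(3*v) = (1 - cos(6*v))/2.
An antiderivative is F(v) = v/2 - sin(6*v)/12.
Then F(pi/6) - F(0) = (pi/12) - (0) = pi/12.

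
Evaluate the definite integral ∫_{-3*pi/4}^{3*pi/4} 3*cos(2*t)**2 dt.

Use the identity cos^2(2*t) = (1 + cos(4*t))/2.
An antiderivative is F(t) = 3*t/2 + 3*sin(4*t)/8.
Then F(3*pi/4) - F(-3*pi/4) = (9*pi/8) - (-9*pi/8) = 9*pi/4.

9*pi/4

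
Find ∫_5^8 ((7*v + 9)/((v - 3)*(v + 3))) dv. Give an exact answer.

-11*log(2) + 2*log(11) + 5*log(5)

Factor the denominator: v**2 - 9 = (v + 3)(v - 3).
Partial fractions: (7*v + 9)/((v - 3)*(v + 3)) = 2/(v + 3) + 5/(v - 3).
An antiderivative is F(v) = 5*log(v - 3) + 2*log(v + 3).
Then F(8) - F(5) = (2*log(11) + 5*log(5)) - (11*log(2)) = -11*log(2) + 2*log(11) + 5*log(5).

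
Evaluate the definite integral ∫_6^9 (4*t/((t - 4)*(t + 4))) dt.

Factor the denominator: t**2 - 16 = (t + 4)(t - 4).
Partial fractions: 4*t/((t - 4)*(t + 4)) = 2/(t + 4) + 2/(t - 4).
An antiderivative is F(t) = 2*log(t - 4) + 2*log(t + 4).
Then F(9) - F(6) = (2*log(5) + 2*log(13)) - (4*log(2) + 2*log(5)) = -4*log(2) + 2*log(13).

-4*log(2) + 2*log(13)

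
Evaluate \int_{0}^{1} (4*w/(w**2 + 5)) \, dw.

log(36/25)

Let u = w**2 + 5, so du = 2*w dw. When w = 0, u = 5; when w = 1, u = 6.
The integral becomes 2·∫ 1/u du from 5 to 6, with antiderivative 2*log(u).
Back in w: F(w) = 2*log(w**2 + 5).
Then F(1) - F(0) = (log(36)) - (log(25)) = log(36/25).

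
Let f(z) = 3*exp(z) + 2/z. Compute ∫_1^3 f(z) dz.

An antiderivative is F(z) = 3*exp(z) + 2*log(z).
Then F(3) - F(1) = (log(9) + 3*exp(3)) - (3*exp(1)) = -3*exp(1) + log(9) + 3*exp(3).

-3*exp(1) + log(9) + 3*exp(3)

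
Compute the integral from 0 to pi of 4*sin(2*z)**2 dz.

2*pi

Use the identity sin^2(2*z) = (1 - cos(4*z))/2.
An antiderivative is F(z) = 2*z - sin(4*z)/2.
Then F(pi) - F(0) = (2*pi) - (0) = 2*pi.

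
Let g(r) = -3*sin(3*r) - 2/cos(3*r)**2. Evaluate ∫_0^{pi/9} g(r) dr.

-2*sqrt(3)/3 - 1/2

An antiderivative is F(r) = cos(3*r) - 2*tan(3*r)/3.
Then F(pi/9) - F(0) = (1/2 - 2*sqrt(3)/3) - (1) = -2*sqrt(3)/3 - 1/2.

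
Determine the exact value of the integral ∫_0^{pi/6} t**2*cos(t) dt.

Integrate by parts twice (u = t^2, dv = cos(t) dt).
An antiderivative is F(t) = t**2*sin(t) + 2*t*cos(t) - 2*sin(t).
Then F(pi/6) - F(0) = (-1 + pi**2/72 + sqrt(3)*pi/6) - (0) = -1 + pi**2/72 + sqrt(3)*pi/6.

-1 + pi**2/72 + sqrt(3)*pi/6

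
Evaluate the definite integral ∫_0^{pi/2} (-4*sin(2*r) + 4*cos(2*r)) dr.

An antiderivative is F(r) = 2*sin(2*r) + 2*cos(2*r).
Then F(pi/2) - F(0) = (-2) - (2) = -4.

-4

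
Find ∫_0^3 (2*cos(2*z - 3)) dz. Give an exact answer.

Let u = 2*z - 3, so du = 2 dz. When z = 0, u = -3; when z = 3, u = 3.
The integral becomes ∫ cos(u) du from -3 to 3, with antiderivative sin(u).
Back in z: F(z) = sin(2*z - 3).
Then F(3) - F(0) = (sin(3)) - (-sin(3)) = 2*sin(3).

2*sin(3)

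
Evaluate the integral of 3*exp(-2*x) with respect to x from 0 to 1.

3/2 - 3*exp(-2)/2

An antiderivative is F(x) = -3*exp(-2*x)/2.
Then F(1) - F(0) = (-3*exp(-2)/2) - (-3/2) = 3/2 - 3*exp(-2)/2.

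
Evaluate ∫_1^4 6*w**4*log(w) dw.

-6138/25 + 12288*log(2)/5

Integrate by parts once (u = ln w, dv = 6*w**4 dw).
An antiderivative is F(w) = 6*w**5*(5*log(w) - 1)/25.
Then F(4) - F(1) = (-6144/25 + 12288*log(2)/5) - (-6/25) = -6138/25 + 12288*log(2)/5.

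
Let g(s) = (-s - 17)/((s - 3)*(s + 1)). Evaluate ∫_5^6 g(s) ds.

-9*log(3) + log(2) + 4*log(7)

Factor the denominator: s**2 - 2*s - 3 = (s + 1)(s - 3).
Partial fractions: (-s - 17)/((s - 3)*(s + 1)) = 4/(s + 1) - 5/(s - 3).
An antiderivative is F(s) = -5*log(s - 3) + 4*log(s + 1).
Then F(6) - F(5) = (-5*log(3) + 4*log(7)) - (log(81/2)) = -9*log(3) + log(2) + 4*log(7).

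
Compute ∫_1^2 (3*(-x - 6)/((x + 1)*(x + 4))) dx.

Factor the denominator: x**2 + 5*x + 4 = (x + 4)(x + 1).
Partial fractions: 3*(-x - 6)/((x + 1)*(x + 4)) = 2/(x + 4) - 5/(x + 1).
An antiderivative is F(x) = -5*log(x + 1) + 2*log(x + 4).
Then F(2) - F(1) = (log(4/27)) - (log(25/32)) = -3*log(3) - 2*log(5) + 7*log(2).

-3*log(3) - 2*log(5) + 7*log(2)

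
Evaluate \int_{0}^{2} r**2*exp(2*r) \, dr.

-1/4 + 5*exp(4)/4

Integrate by parts twice (u = r^2, dv = exp(2*r) dr).
An antiderivative is F(r) = (2*r**2 - 2*r + 1)*exp(2*r)/4.
Then F(2) - F(0) = (5*exp(4)/4) - (1/4) = -1/4 + 5*exp(4)/4.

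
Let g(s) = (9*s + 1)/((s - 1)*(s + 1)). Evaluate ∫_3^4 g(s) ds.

Factor the denominator: s**2 - 1 = (s + 1)(s - 1).
Partial fractions: (9*s + 1)/((s - 1)*(s + 1)) = 4/(s + 1) + 5/(s - 1).
An antiderivative is F(s) = 5*log(s - 1) + 4*log(s + 1).
Then F(4) - F(3) = (5*log(3) + 4*log(5)) - (13*log(2)) = -13*log(2) + 5*log(3) + 4*log(5).

-13*log(2) + 5*log(3) + 4*log(5)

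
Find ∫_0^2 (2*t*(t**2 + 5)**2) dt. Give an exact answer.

Let u = t**2 + 5, so du = 2*t dt. When t = 0, u = 5; when t = 2, u = 9.
The integral becomes ∫ u**2 du from 5 to 9, with antiderivative u**3/3.
Back in t: F(t) = (t**2 + 5)**3/3.
Then F(2) - F(0) = (243) - (125/3) = 604/3.

604/3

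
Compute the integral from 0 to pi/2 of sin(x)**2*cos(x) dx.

1/3

Let u = sin(x), so du = cos(x) dx. When x = 0, u = 0; when x = pi/2, u = 1.
The integral becomes ∫ u**2 du from 0 to 1, with antiderivative u**3/3.
Back in x: F(x) = sin(x)**3/3.
Then F(pi/2) - F(0) = (1/3) - (0) = 1/3.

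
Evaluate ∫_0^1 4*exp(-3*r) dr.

An antiderivative is F(r) = -4*exp(-3*r)/3.
Then F(1) - F(0) = (-4*exp(-3)/3) - (-4/3) = 4/3 - 4*exp(-3)/3.

4/3 - 4*exp(-3)/3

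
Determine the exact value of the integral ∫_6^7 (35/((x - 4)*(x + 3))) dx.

Factor the denominator: x**2 - x - 12 = (x + 3)(x - 4).
Partial fractions: 35/((x - 4)*(x + 3)) = -5/(x + 3) + 5/(x - 4).
An antiderivative is F(x) = 5*log(x - 4) - 5*log(x + 3).
Then F(7) - F(6) = (-5*log(5) - 5*log(2) + 5*log(3)) - (-10*log(3) + 5*log(2)) = -5*log(5) - 10*log(2) + 15*log(3).

-5*log(5) - 10*log(2) + 15*log(3)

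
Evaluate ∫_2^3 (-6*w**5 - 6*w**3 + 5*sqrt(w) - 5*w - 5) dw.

-780 - 20*sqrt(2)/3 + 10*sqrt(3)

By the power rule, an antiderivative is F(w) = -w**6 - 3*w**4/2 + 10*w**(3/2)/3 - 5*w**2/2 - 5*w.
Then F(3) - F(2) = (-888 + 10*sqrt(3)) - (-108 + 20*sqrt(2)/3) = -780 - 20*sqrt(2)/3 + 10*sqrt(3).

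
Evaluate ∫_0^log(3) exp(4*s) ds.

Let u = exp(s), so du = exp(s) ds. When s = 0, u = 1; when s = log(3), u = 3.
The integral becomes ∫ u**3 du from 1 to 3, with antiderivative u**4/4.
Back in s: F(s) = exp(4*s)/4.
Then F(log(3)) - F(0) = (81/4) - (1/4) = 20.

20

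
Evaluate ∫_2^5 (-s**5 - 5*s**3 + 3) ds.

-13383/4

By the power rule, an antiderivative is F(s) = -s**6/6 - 5*s**4/4 + 3*s.
Then F(5) - F(2) = (-40445/12) - (-74/3) = -13383/4.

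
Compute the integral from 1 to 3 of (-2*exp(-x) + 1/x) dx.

An antiderivative is F(x) = log(x) + 2*exp(-x).
Then F(3) - F(1) = (2*exp(-3) + log(3)) - (2*exp(-1)) = -2*exp(-1) + 2*exp(-3) + log(3).

-2*exp(-1) + 2*exp(-3) + log(3)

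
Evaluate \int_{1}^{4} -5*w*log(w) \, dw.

Integrate by parts once (u = ln w, dv = -5*w dw).
An antiderivative is F(w) = -5*w**2*(2*log(w) - 1)/4.
Then F(4) - F(1) = (20 - 80*log(2)) - (5/4) = 75/4 - 80*log(2).

75/4 - 80*log(2)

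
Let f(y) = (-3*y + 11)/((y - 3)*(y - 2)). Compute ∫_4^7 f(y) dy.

-5*log(5) + 9*log(2)

Factor the denominator: y**2 - 5*y + 6 = (y - 2)(y - 3).
Partial fractions: (-3*y + 11)/((y - 3)*(y - 2)) = -5/(y - 2) + 2/(y - 3).
An antiderivative is F(y) = 2*log(y - 3) - 5*log(y - 2).
Then F(7) - F(4) = (-5*log(5) + 4*log(2)) - (-log(32)) = -5*log(5) + 9*log(2).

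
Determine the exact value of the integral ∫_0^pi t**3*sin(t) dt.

pi*(-6 + pi**2)

Integrate by parts 3 times (u = t^3, dv = sin(t) dt).
An antiderivative is F(t) = -t**3*cos(t) + 3*t**2*sin(t) + 6*t*cos(t) - 6*sin(t).
Then F(pi) - F(0) = (pi*(-6 + pi**2)) - (0) = pi*(-6 + pi**2).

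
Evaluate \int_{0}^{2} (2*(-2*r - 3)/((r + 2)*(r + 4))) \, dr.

Factor the denominator: r**2 + 6*r + 8 = (r + 4)(r + 2).
Partial fractions: 2*(-2*r - 3)/((r + 2)*(r + 4)) = -5/(r + 4) + 1/(r + 2).
An antiderivative is F(r) = log(r + 2) - 5*log(r + 4).
Then F(2) - F(0) = (-5*log(3) - 3*log(2)) - (-9*log(2)) = -5*log(3) + 6*log(2).

-5*log(3) + 6*log(2)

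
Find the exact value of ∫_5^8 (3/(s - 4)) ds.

An antiderivative is F(s) = 3*log(s - 4).
Then F(8) - F(5) = (log(64)) - (0) = log(64).

log(64)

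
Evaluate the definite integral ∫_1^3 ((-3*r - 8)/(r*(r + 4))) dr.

log(5/63)

Factor the denominator: r**2 + 4*r = (r + 4)r.
Partial fractions: (-3*r - 8)/(r*(r + 4)) = -1/(r + 4) - 2/r.
An antiderivative is F(r) = -2*log(r) - log(r + 4).
Then F(3) - F(1) = (-log(63)) - (-log(5)) = log(5/63).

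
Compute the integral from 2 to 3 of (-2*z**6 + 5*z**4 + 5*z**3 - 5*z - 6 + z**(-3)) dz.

By the power rule, an antiderivative is F(z) = -2*z**7/7 + z**5 + 5*z**4/4 - 5*z**2/2 - 6*z - 1/(2*z**2).
Then F(3) - F(2) = (-80933/252) - (-375/56) = -158491/504.

-158491/504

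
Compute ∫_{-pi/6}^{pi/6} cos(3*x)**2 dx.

Use the identity cos^2(3*x) = (1 + cos(6*x))/2.
An antiderivative is F(x) = x/2 + sin(6*x)/12.
Then F(pi/6) - F(-pi/6) = (pi/12) - (-pi/12) = pi/6.

pi/6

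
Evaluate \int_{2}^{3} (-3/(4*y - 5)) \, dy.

An antiderivative is F(y) = -3*log(4*y - 5)/4.
Then F(3) - F(2) = (-3*log(7)/4) - (-3*log(3)/4) = -3*log(7)/4 + 3*log(3)/4.

-3*log(7)/4 + 3*log(3)/4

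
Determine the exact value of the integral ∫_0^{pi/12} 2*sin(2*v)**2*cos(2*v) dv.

1/24

Let u = sin(2*v), so du = 2*cos(2*v) dv. When v = 0, u = 0; when v = pi/12, u = 1/2.
The integral becomes ∫ u**2 du from 0 to 1/2, with antiderivative u**3/3.
Back in v: F(v) = sin(2*v)**3/3.
Then F(pi/12) - F(0) = (1/24) - (0) = 1/24.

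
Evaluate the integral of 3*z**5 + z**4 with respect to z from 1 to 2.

By the power rule, an antiderivative is F(z) = z**6/2 + z**5/5.
Then F(2) - F(1) = (192/5) - (7/10) = 377/10.

377/10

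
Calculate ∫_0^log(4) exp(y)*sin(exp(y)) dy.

Let u = exp(y), so du = exp(y) dy. When y = 0, u = 1; when y = log(4), u = 4.
The integral becomes ∫ sin(u) du from 1 to 4, with antiderivative -cos(u).
Back in y: F(y) = -cos(exp(y)).
Then F(log(4)) - F(0) = (-cos(4)) - (-cos(1)) = cos(1) - cos(4).

cos(1) - cos(4)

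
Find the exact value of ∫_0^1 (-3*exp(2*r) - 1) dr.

1/2 - 3*exp(2)/2

An antiderivative is F(r) = -3*exp(2*r)/2 - r.
Then F(1) - F(0) = (-3*exp(2)/2 - 1) - (-3/2) = 1/2 - 3*exp(2)/2.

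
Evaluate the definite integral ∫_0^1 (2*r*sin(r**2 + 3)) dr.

cos(3) - cos(4)

Let u = r**2 + 3, so du = 2*r dr. When r = 0, u = 3; when r = 1, u = 4.
The integral becomes ∫ sin(u) du from 3 to 4, with antiderivative -cos(u).
Back in r: F(r) = -cos(r**2 + 3).
Then F(1) - F(0) = (-cos(4)) - (-cos(3)) = cos(3) - cos(4).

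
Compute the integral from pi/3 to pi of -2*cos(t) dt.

An antiderivative is F(t) = -2*sin(t).
Then F(pi) - F(pi/3) = (0) - (-sqrt(3)) = sqrt(3).

sqrt(3)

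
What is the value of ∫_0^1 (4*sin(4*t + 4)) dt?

Let u = 4*t + 4, so du = 4 dt. When t = 0, u = 4; when t = 1, u = 8.
The integral becomes ∫ sin(u) du from 4 to 8, with antiderivative -cos(u).
Back in t: F(t) = -cos(4*t + 4).
Then F(1) - F(0) = (-cos(8)) - (-cos(4)) = cos(4) - cos(8).

cos(4) - cos(8)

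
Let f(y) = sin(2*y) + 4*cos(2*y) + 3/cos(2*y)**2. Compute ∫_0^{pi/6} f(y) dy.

An antiderivative is F(y) = 2*sin(2*y) - cos(2*y)/2 + 3*tan(2*y)/2.
Then F(pi/6) - F(0) = (-1/4 + 5*sqrt(3)/2) - (-1/2) = 1/4 + 5*sqrt(3)/2.

1/4 + 5*sqrt(3)/2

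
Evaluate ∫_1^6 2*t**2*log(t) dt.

-430/9 + 144*log(2) + 144*log(3)

Integrate by parts once (u = ln t, dv = 2*t**2 dt).
An antiderivative is F(t) = 2*t**3*(3*log(t) - 1)/9.
Then F(6) - F(1) = (-48 + 144*log(2) + 144*log(3)) - (-2/9) = -430/9 + 144*log(2) + 144*log(3).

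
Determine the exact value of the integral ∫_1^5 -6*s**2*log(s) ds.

Integrate by parts once (u = ln s, dv = -6*s**2 ds).
An antiderivative is F(s) = -2*s**3*(3*log(s) - 1)/3.
Then F(5) - F(1) = (250/3 - 250*log(5)) - (2/3) = 248/3 - 250*log(5).

248/3 - 250*log(5)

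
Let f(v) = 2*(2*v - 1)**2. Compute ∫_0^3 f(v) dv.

42

Let u = 2*v - 1, so du = 2 dv. When v = 0, u = -1; when v = 3, u = 5.
The integral becomes ∫ u**2 du from -1 to 5, with antiderivative u**3/3.
Back in v: F(v) = (2*v - 1)**3/3.
Then F(3) - F(0) = (125/3) - (-1/3) = 42.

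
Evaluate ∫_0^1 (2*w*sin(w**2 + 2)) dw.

Let u = w**2 + 2, so du = 2*w dw. When w = 0, u = 2; when w = 1, u = 3.
The integral becomes ∫ sin(u) du from 2 to 3, with antiderivative -cos(u).
Back in w: F(w) = -cos(w**2 + 2).
Then F(1) - F(0) = (-cos(3)) - (-cos(2)) = cos(2) - cos(3).

cos(2) - cos(3)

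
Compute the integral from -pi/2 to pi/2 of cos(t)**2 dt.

pi/2

Use the identity cos^2(t) = (1 + cos(2*t))/2.
An antiderivative is F(t) = t/2 + sin(2*t)/4.
Then F(pi/2) - F(-pi/2) = (pi/4) - (-pi/4) = pi/2.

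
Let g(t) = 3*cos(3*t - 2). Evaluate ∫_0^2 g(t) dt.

Let u = 3*t - 2, so du = 3 dt. When t = 0, u = -2; when t = 2, u = 4.
The integral becomes ∫ cos(u) du from -2 to 4, with antiderivative sin(u).
Back in t: F(t) = sin(3*t - 2).
Then F(2) - F(0) = (sin(4)) - (-sin(2)) = sin(4) + sin(2).

sin(4) + sin(2)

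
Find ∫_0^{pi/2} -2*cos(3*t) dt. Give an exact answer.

An antiderivative is F(t) = -2*sin(3*t)/3.
Then F(pi/2) - F(0) = (2/3) - (0) = 2/3.

2/3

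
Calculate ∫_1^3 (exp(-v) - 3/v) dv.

-3*log(3) - exp(-3) + exp(-1)

An antiderivative is F(v) = -3*log(v) - exp(-v).
Then F(3) - F(1) = (-3*log(3) - exp(-3)) - (-exp(-1)) = -3*log(3) - exp(-3) + exp(-1).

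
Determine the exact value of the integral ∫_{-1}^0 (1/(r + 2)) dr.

log(2)

An antiderivative is F(r) = log(r + 2).
Then F(0) - F(-1) = (log(2)) - (0) = log(2).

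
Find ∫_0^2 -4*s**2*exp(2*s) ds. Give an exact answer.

Integrate by parts twice (u = s^2, dv = -4*exp(2*s) ds).
An antiderivative is F(s) = (-2*s**2 + 2*s - 1)*exp(2*s).
Then F(2) - F(0) = (-5*exp(4)) - (-1) = 1 - 5*exp(4).

1 - 5*exp(4)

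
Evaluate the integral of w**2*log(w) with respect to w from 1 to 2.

Integrate by parts once (u = ln w, dv = w**2 dw).
An antiderivative is F(w) = w**3*(3*log(w) - 1)/9.
Then F(2) - F(1) = (-8/9 + 8*log(2)/3) - (-1/9) = -7/9 + 8*log(2)/3.

-7/9 + 8*log(2)/3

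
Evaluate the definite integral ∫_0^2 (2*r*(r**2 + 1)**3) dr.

Let u = r**2 + 1, so du = 2*r dr. When r = 0, u = 1; when r = 2, u = 5.
The integral becomes ∫ u**3 du from 1 to 5, with antiderivative u**4/4.
Back in r: F(r) = (r**2 + 1)**4/4.
Then F(2) - F(0) = (625/4) - (1/4) = 156.

156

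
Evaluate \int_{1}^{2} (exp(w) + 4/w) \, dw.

-exp(1) + log(16) + exp(2)

An antiderivative is F(w) = exp(w) + 4*log(w).
Then F(2) - F(1) = (log(16) + exp(2)) - (exp(1)) = -exp(1) + log(16) + exp(2).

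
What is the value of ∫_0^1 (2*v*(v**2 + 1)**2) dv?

7/3

Let u = v**2 + 1, so du = 2*v dv. When v = 0, u = 1; when v = 1, u = 2.
The integral becomes ∫ u**2 du from 1 to 2, with antiderivative u**3/3.
Back in v: F(v) = (v**2 + 1)**3/3.
Then F(1) - F(0) = (8/3) - (1/3) = 7/3.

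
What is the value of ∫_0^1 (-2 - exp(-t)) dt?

-3 + exp(-1)

An antiderivative is F(t) = -2*t + exp(-t).
Then F(1) - F(0) = (-2 + exp(-1)) - (1) = -3 + exp(-1).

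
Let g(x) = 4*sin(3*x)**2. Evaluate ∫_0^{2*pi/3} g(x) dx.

Use the identity sin^2(3*x) = (1 - cos(6*x))/2.
An antiderivative is F(x) = 2*x - sin(6*x)/3.
Then F(2*pi/3) - F(0) = (4*pi/3) - (0) = 4*pi/3.

4*pi/3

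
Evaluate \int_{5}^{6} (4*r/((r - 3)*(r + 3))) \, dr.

Factor the denominator: r**2 - 9 = (r + 3)(r - 3).
Partial fractions: 4*r/((r - 3)*(r + 3)) = 2/(r + 3) + 2/(r - 3).
An antiderivative is F(r) = 2*log(r - 3) + 2*log(r + 3).
Then F(6) - F(5) = (6*log(3)) - (8*log(2)) = -8*log(2) + 6*log(3).

-8*log(2) + 6*log(3)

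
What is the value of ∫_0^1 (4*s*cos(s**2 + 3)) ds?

Let u = s**2 + 3, so du = 2*s ds. When s = 0, u = 3; when s = 1, u = 4.
The integral becomes 2·∫ cos(u) du from 3 to 4, with antiderivative 2*sin(u).
Back in s: F(s) = 2*sin(s**2 + 3).
Then F(1) - F(0) = (2*sin(4)) - (2*sin(3)) = 2*sin(4) - 2*sin(3).

2*sin(4) - 2*sin(3)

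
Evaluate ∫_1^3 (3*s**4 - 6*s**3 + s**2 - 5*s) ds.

208/15

By the power rule, an antiderivative is F(s) = 3*s**5/5 - 3*s**4/2 + s**3/3 - 5*s**2/2.
Then F(3) - F(1) = (54/5) - (-46/15) = 208/15.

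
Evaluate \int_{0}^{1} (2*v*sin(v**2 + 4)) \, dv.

cos(4) - cos(5)

Let u = v**2 + 4, so du = 2*v dv. When v = 0, u = 4; when v = 1, u = 5.
The integral becomes ∫ sin(u) du from 4 to 5, with antiderivative -cos(u).
Back in v: F(v) = -cos(v**2 + 4).
Then F(1) - F(0) = (-cos(5)) - (-cos(4)) = cos(4) - cos(5).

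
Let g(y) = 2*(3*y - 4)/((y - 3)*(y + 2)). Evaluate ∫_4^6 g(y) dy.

Factor the denominator: y**2 - y - 6 = (y + 2)(y - 3).
Partial fractions: 2*(3*y - 4)/((y - 3)*(y + 2)) = 4/(y + 2) + 2/(y - 3).
An antiderivative is F(y) = 2*log(y - 3) + 4*log(y + 2).
Then F(6) - F(4) = (2*log(3) + 12*log(2)) - (4*log(2) + 4*log(3)) = -2*log(3) + 8*log(2).

-2*log(3) + 8*log(2)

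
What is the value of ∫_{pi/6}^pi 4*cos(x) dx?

An antiderivative is F(x) = 4*sin(x).
Then F(pi) - F(pi/6) = (0) - (2) = -2.

-2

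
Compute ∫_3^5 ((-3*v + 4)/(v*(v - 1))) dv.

Factor the denominator: v**2 - v = v(v - 1).
Partial fractions: (-3*v + 4)/(v*(v - 1)) = -4/v + 1/(v - 1).
An antiderivative is F(v) = -4*log(v) + log(v - 1).
Then F(5) - F(3) = (-4*log(5) + 2*log(2)) - (log(2/81)) = -4*log(5) + log(2) + 4*log(3).

-4*log(5) + log(2) + 4*log(3)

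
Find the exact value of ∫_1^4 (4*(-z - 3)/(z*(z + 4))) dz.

Factor the denominator: z**2 + 4*z = (z + 4)z.
Partial fractions: 4*(-z - 3)/(z*(z + 4)) = -1/(z + 4) - 3/z.
An antiderivative is F(z) = -3*log(z) - log(z + 4).
Then F(4) - F(1) = (-9*log(2)) - (-log(5)) = -9*log(2) + log(5).

-9*log(2) + log(5)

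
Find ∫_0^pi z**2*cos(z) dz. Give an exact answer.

Integrate by parts twice (u = z^2, dv = cos(z) dz).
An antiderivative is F(z) = z**2*sin(z) + 2*z*cos(z) - 2*sin(z).
Then F(pi) - F(0) = (-2*pi) - (0) = -2*pi.

-2*pi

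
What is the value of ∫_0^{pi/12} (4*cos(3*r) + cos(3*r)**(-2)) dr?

1/3 + 2*sqrt(2)/3

An antiderivative is F(r) = 4*sin(3*r)/3 + tan(3*r)/3.
Then F(pi/12) - F(0) = (1/3 + 2*sqrt(2)/3) - (0) = 1/3 + 2*sqrt(2)/3.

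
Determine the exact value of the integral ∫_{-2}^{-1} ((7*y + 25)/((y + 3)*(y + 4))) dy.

log(54)

Factor the denominator: y**2 + 7*y + 12 = (y + 4)(y + 3).
Partial fractions: (7*y + 25)/((y + 3)*(y + 4)) = 3/(y + 4) + 4/(y + 3).
An antiderivative is F(y) = 4*log(y + 3) + 3*log(y + 4).
Then F(-1) - F(-2) = (4*log(2) + 3*log(3)) - (log(8)) = log(54).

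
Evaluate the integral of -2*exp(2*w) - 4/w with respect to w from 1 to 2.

An antiderivative is F(w) = -exp(2*w) - 4*log(w).
Then F(2) - F(1) = (-exp(4) - log(16)) - (-exp(2)) = -exp(4) - log(16) + exp(2).

-exp(4) - log(16) + exp(2)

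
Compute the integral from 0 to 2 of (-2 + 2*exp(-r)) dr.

-2 - 2*exp(-2)

An antiderivative is F(r) = -2*r - 2*exp(-r).
Then F(2) - F(0) = (-4 - 2*exp(-2)) - (-2) = -2 - 2*exp(-2).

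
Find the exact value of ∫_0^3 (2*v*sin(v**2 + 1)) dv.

Let u = v**2 + 1, so du = 2*v dv. When v = 0, u = 1; when v = 3, u = 10.
The integral becomes ∫ sin(u) du from 1 to 10, with antiderivative -cos(u).
Back in v: F(v) = -cos(v**2 + 1).
Then F(3) - F(0) = (-cos(10)) - (-cos(1)) = cos(1) - cos(10).

cos(1) - cos(10)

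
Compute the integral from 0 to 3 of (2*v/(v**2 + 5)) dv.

Let u = v**2 + 5, so du = 2*v dv. When v = 0, u = 5; when v = 3, u = 14.
The integral becomes ∫ 1/u du from 5 to 14, with antiderivative log(u).
Back in v: F(v) = log(v**2 + 5).
Then F(3) - F(0) = (log(14)) - (log(5)) = log(14/5).

log(14/5)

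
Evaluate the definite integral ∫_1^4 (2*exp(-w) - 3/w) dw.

-6*log(2) - 2*exp(-4) + 2*exp(-1)

An antiderivative is F(w) = -3*log(w) - 2*exp(-w).
Then F(4) - F(1) = (-6*log(2) - 2*exp(-4)) - (-2*exp(-1)) = -6*log(2) - 2*exp(-4) + 2*exp(-1).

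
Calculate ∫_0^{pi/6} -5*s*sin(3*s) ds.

Integrate by parts once (u = s, dv = -5*sin(3*s) ds).
An antiderivative is F(s) = 5*s*cos(3*s)/3 - 5*sin(3*s)/9.
Then F(pi/6) - F(0) = (-5/9) - (0) = -5/9.

-5/9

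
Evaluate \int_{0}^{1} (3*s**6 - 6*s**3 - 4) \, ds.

By the power rule, an antiderivative is F(s) = 3*s**7/7 - 3*s**4/2 - 4*s.
Then F(1) - F(0) = (-71/14) - (0) = -71/14.

-71/14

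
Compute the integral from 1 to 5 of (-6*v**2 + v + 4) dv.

By the power rule, an antiderivative is F(v) = -2*v**3 + v**2/2 + 4*v.
Then F(5) - F(1) = (-435/2) - (5/2) = -220.

-220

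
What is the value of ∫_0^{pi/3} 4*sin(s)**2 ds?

-sqrt(3)/2 + 2*pi/3

Use the identity sin^2(s) = (1 - cos(2*s))/2.
An antiderivative is F(s) = 2*s - sin(2*s).
Then F(pi/3) - F(0) = (-sqrt(3)/2 + 2*pi/3) - (0) = -sqrt(3)/2 + 2*pi/3.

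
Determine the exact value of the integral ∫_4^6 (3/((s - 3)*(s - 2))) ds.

Factor the denominator: s**2 - 5*s + 6 = (s - 2)(s - 3).
Partial fractions: 3/((s - 3)*(s - 2)) = -3/(s - 2) + 3/(s - 3).
An antiderivative is F(s) = 3*log(s - 3) - 3*log(s - 2).
Then F(6) - F(4) = (log(27/64)) - (-log(8)) = log(27/8).

log(27/8)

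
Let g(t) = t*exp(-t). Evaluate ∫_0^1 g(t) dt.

Integrate by parts once (u = t, dv = exp(-t) dt).
An antiderivative is F(t) = (-t - 1)*exp(-t).
Then F(1) - F(0) = (-2*exp(-1)) - (-1) = 1 - 2*exp(-1).

1 - 2*exp(-1)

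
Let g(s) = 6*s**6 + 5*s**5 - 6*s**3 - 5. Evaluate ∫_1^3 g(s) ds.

By the power rule, an antiderivative is F(s) = 6*s**7/7 + 5*s**6/6 - 3*s**4/2 - 5*s.
Then F(3) - F(1) = (16419/7) - (-101/21) = 49358/21.

49358/21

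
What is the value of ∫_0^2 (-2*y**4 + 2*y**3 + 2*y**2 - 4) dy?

-112/15

By the power rule, an antiderivative is F(y) = -2*y**5/5 + y**4/2 + 2*y**3/3 - 4*y.
Then F(2) - F(0) = (-112/15) - (0) = -112/15.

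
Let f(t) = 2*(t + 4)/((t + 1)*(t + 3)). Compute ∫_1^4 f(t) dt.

Factor the denominator: t**2 + 4*t + 3 = (t + 3)(t + 1).
Partial fractions: 2*(t + 4)/((t + 1)*(t + 3)) = -1/(t + 3) + 3/(t + 1).
An antiderivative is F(t) = 3*log(t + 1) - log(t + 3).
Then F(4) - F(1) = (-log(7) + 3*log(5)) - (log(2)) = -log(7) - log(2) + 3*log(5).

-log(7) - log(2) + 3*log(5)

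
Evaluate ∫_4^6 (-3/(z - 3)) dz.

An antiderivative is F(z) = -3*log(z - 3).
Then F(6) - F(4) = (-log(27)) - (0) = -log(27).

-log(27)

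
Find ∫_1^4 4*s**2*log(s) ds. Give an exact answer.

-28 + 512*log(2)/3

Integrate by parts once (u = ln s, dv = 4*s**2 ds).
An antiderivative is F(s) = 4*s**3*(3*log(s) - 1)/9.
Then F(4) - F(1) = (-256/9 + 512*log(2)/3) - (-4/9) = -28 + 512*log(2)/3.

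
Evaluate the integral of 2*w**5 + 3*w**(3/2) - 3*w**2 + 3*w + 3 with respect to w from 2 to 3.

By the power rule, an antiderivative is F(w) = w**6/3 + 6*w**(5/2)/5 - w**3 + 3*w**2/2 + 3*w.
Then F(3) - F(2) = (54*sqrt(3)/5 + 477/2) - (24*sqrt(2)/5 + 76/3) = -24*sqrt(2)/5 + 54*sqrt(3)/5 + 1279/6.

-24*sqrt(2)/5 + 54*sqrt(3)/5 + 1279/6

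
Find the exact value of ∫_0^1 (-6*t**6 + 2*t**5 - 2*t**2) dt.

By the power rule, an antiderivative is F(t) = -6*t**7/7 + t**6/3 - 2*t**3/3.
Then F(1) - F(0) = (-25/21) - (0) = -25/21.

-25/21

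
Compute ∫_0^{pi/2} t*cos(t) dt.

-1 + pi/2

Integrate by parts once (u = t, dv = cos(t) dt).
An antiderivative is F(t) = t*sin(t) + cos(t).
Then F(pi/2) - F(0) = (pi/2) - (1) = -1 + pi/2.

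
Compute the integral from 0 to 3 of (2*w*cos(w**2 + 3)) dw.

sin(12) - sin(3)

Let u = w**2 + 3, so du = 2*w dw. When w = 0, u = 3; when w = 3, u = 12.
The integral becomes ∫ cos(u) du from 3 to 12, with antiderivative sin(u).
Back in w: F(w) = sin(w**2 + 3).
Then F(3) - F(0) = (sin(12)) - (sin(3)) = sin(12) - sin(3).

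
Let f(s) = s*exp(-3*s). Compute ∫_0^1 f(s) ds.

Integrate by parts once (u = s, dv = exp(-3*s) ds).
An antiderivative is F(s) = (-3*s - 1)*exp(-3*s)/9.
Then F(1) - F(0) = (-4*exp(-3)/9) - (-1/9) = (-4 + exp(3))*exp(-3)/9.

(-4 + exp(3))*exp(-3)/9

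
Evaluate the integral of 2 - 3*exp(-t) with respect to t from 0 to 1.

-1 + 3*exp(-1)

An antiderivative is F(t) = 2*t + 3*exp(-t).
Then F(1) - F(0) = (3*exp(-1) + 2) - (3) = -1 + 3*exp(-1).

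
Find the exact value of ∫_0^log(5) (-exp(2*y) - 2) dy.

An antiderivative is F(y) = -exp(2*y)/2 - 2*y.
Then F(log(5)) - F(0) = (-25/2 - log(25)) - (-1/2) = -12 - 2*log(5).

-12 - 2*log(5)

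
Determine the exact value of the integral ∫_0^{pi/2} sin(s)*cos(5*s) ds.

1/6

Use the identity sin(s)cos(5*s) = [sin(6*s) + sin(-4*s)]/2.
An antiderivative is F(s) = cos(4*s)/8 - cos(6*s)/12.
Then F(pi/2) - F(0) = (5/24) - (1/24) = 1/6.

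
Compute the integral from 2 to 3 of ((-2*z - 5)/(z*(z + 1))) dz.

Factor the denominator: z**2 + z = (z + 1)z.
Partial fractions: (-2*z - 5)/(z*(z + 1)) = 3/(z + 1) - 5/z.
An antiderivative is F(z) = -5*log(z) + 3*log(z + 1).
Then F(3) - F(2) = (-5*log(3) + 6*log(2)) - (log(27/32)) = -8*log(3) + 11*log(2).

-8*log(3) + 11*log(2)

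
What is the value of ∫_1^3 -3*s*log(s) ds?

Integrate by parts once (u = ln s, dv = -3*s ds).
An antiderivative is F(s) = -3*s**2*(2*log(s) - 1)/4.
Then F(3) - F(1) = (27/4 - 27*log(3)/2) - (3/4) = 6 - 27*log(3)/2.

6 - 27*log(3)/2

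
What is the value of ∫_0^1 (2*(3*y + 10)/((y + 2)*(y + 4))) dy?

Factor the denominator: y**2 + 6*y + 8 = (y + 4)(y + 2).
Partial fractions: 2*(3*y + 10)/((y + 2)*(y + 4)) = 2/(y + 4) + 4/(y + 2).
An antiderivative is F(y) = 4*log(y + 2) + 2*log(y + 4).
Then F(1) - F(0) = (2*log(5) + 4*log(3)) - (8*log(2)) = -8*log(2) + 2*log(5) + 4*log(3).

-8*log(2) + 2*log(5) + 4*log(3)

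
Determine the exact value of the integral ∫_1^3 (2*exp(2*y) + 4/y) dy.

An antiderivative is F(y) = exp(2*y) + 4*log(y).
Then F(3) - F(1) = (log(81) + exp(6)) - (exp(2)) = -exp(2) + log(81) + exp(6).

-exp(2) + log(81) + exp(6)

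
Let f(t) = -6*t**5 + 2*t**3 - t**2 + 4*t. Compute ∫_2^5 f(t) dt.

By the power rule, an antiderivative is F(t) = -t**6 + t**4/2 - t**3/3 + 2*t**2.
Then F(5) - F(2) = (-91825/6) - (-152/3) = -30507/2.

-30507/2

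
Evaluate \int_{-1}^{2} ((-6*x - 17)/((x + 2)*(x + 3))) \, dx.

-9*log(2) - log(5)

Factor the denominator: x**2 + 5*x + 6 = (x + 3)(x + 2).
Partial fractions: (-6*x - 17)/((x + 2)*(x + 3)) = -1/(x + 3) - 5/(x + 2).
An antiderivative is F(x) = -5*log(x + 2) - log(x + 3).
Then F(2) - F(-1) = (-10*log(2) - log(5)) - (-log(2)) = -9*log(2) - log(5).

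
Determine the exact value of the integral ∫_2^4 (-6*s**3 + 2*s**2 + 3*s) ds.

-914/3

By the power rule, an antiderivative is F(s) = -3*s**4/2 + 2*s**3/3 + 3*s**2/2.
Then F(4) - F(2) = (-952/3) - (-38/3) = -914/3.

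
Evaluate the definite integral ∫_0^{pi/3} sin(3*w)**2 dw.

pi/6

Use the identity sin^2(3*w) = (1 - cos(6*w))/2.
An antiderivative is F(w) = w/2 - sin(6*w)/12.
Then F(pi/3) - F(0) = (pi/6) - (0) = pi/6.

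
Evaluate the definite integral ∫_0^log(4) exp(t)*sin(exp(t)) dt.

cos(1) - cos(4)

Let u = exp(t), so du = exp(t) dt. When t = 0, u = 1; when t = log(4), u = 4.
The integral becomes ∫ sin(u) du from 1 to 4, with antiderivative -cos(u).
Back in t: F(t) = -cos(exp(t)).
Then F(log(4)) - F(0) = (-cos(4)) - (-cos(1)) = cos(1) - cos(4).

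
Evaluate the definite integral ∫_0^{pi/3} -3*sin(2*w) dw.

An antiderivative is F(w) = 3*cos(2*w)/2.
Then F(pi/3) - F(0) = (-3/4) - (3/2) = -9/4.

-9/4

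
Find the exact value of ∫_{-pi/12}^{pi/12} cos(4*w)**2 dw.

sqrt(3)/16 + pi/12

Use the identity cos^2(4*w) = (1 + cos(8*w))/2.
An antiderivative is F(w) = w/2 + sin(8*w)/16.
Then F(pi/12) - F(-pi/12) = (sqrt(3)/32 + pi/24) - (-pi/24 - sqrt(3)/32) = sqrt(3)/16 + pi/12.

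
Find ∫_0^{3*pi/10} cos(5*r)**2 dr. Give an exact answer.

Use the identity cos^2(5*r) = (1 + cos(10*r))/2.
An antiderivative is F(r) = r/2 + sin(10*r)/20.
Then F(3*pi/10) - F(0) = (3*pi/20) - (0) = 3*pi/20.

3*pi/20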